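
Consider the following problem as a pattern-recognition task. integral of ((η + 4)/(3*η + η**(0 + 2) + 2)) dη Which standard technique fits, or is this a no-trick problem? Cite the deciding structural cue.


Verdict: partial fractions — the denominator (3*η + η**(0 + 2) + 2) factors, so the quotient decomposes into elementary partial fractions term by term.


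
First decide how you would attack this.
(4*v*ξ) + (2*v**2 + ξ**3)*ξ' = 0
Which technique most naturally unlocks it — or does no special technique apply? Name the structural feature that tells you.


Best approach: the exact-equation method — take the mixed partials of 4*v*ξ and 2*v**2 + ξ**3: they are equal, which certifies an exact differential.


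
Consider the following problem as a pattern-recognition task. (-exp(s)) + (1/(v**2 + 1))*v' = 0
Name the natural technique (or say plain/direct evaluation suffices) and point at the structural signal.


Verdict: separation of variables — solved for the derivative, the right side factors as exp(s) times v**2 + 1 — all s-dependence separates from all v-dependence. The cross-partial test also passes here (vacuously, each side single-variable); the potential-function route would work, separation is simply more immediate.


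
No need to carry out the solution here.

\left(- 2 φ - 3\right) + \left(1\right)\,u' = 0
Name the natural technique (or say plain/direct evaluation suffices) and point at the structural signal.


Technique: no special technique — solved for the derivative, no u appears — this is antidifferentiation in φ wearing ODE clothing.


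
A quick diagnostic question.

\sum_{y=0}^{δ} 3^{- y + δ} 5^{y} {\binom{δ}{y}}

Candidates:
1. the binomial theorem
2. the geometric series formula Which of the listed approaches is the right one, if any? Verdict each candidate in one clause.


Diagnosis: the binomial theorem — the binomial coefficients weight matched powers of 5 and 3, which is exactly the expansion of a binomial power.
- the binomial theorem — applies; the problem has the shape this method handles.
- the geometric series formula — there is no constant term-to-term ratio.


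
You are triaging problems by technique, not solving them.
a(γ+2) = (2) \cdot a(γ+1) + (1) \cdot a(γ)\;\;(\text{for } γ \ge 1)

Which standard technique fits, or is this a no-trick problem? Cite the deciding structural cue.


Technique: the characteristic-root method — the recurrence is linear and homogeneous with constant coefficients, so the ansatz r^γ turns it into a polynomial equation for r.


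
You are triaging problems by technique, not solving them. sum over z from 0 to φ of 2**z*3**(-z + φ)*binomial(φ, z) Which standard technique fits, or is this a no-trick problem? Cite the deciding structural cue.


Verdict: the binomial theorem — binomial coefficients against complementary powers of 2 and 3: recognize the binomial expansion and resum.


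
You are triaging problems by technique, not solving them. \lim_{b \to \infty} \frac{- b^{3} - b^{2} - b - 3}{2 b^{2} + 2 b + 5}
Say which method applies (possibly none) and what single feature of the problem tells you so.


Method: dominant-term comparison — divide by the highest power of b present: lower-order terms vanish and the dominant ratio remains. l'Hôpital's at-infinity variant applies to the expression viewed as a single quotient; the leading-term comparison is the direct route.


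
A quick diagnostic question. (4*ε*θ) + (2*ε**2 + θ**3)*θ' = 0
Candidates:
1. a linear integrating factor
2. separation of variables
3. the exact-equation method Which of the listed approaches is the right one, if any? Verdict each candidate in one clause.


Best approach: the exact-equation method — checking ∂/∂θ of 4*ε*θ against ∂/∂ε of 2*ε**2 + θ**3: they match — the equation is exact as it stands.
- a linear integrating factor — the unknown enters nonlinearly (through a power, a denominator, or a transcendental function), which the linear integrating-factor recipe cannot absorb as-is — any repair would come from a preliminary substitution, not the factor.
- separation of variables — the two dependences do not factor apart.
- the exact-equation method — a fit — the right tool for this form.


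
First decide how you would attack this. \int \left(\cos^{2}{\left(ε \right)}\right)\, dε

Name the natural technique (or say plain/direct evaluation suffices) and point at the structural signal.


Diagnosis: a trigonometric identity — even powers like \cos^{2}{\left(ε \right)} never integrate directly; the half-angle identity lowers the degree first.


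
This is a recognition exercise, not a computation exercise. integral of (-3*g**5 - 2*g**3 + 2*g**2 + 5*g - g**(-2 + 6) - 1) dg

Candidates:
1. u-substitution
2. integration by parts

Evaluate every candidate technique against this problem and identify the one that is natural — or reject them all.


Verdict: no special technique — nothing composite, nothing rational, nothing trigonometric — each constant-multiple power of g integrates by the power rule alone.
- u-substitution — any workable substitution here is cosmetic — the integrand is already in directly integrable form.
- integration by parts: parts would only shuffle a directly integrable integrand.


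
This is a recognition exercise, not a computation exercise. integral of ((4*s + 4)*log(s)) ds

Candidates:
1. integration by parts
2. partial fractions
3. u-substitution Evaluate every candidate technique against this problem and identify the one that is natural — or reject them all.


Best approach: integration by parts — the presence of log(s) against a polynomial factor is the standard differentiate-the-log setup.
- integration by parts: applies; the problem has the shape this method handles.
- partial fractions: the expression is not a ratio of polynomials that decomposes further.
- u-substitution — no subexpression of the integrand serves as a whole-integral substitution inner — individual terms may offer their own, but none carries its derivative as a factor of the full integrand; a working change of variable would have to be constructed from outside the expression.


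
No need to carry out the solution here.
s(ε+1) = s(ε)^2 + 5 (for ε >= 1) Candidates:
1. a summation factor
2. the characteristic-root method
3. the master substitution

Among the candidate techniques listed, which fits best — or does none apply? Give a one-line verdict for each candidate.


Method: no special technique — the map from one term to the next is curved, not linear, so linear closed-form machinery does not attach.
- a summation factor: the recursion is nonlinear — outside the first-order linear family a summation factor addresses.
- the characteristic-root method: the recursion is nonlinear in the sequence values, so no linear-modes ansatz applies.
- the master substitution — the recursive argument is a shift of the index, not a fixed fraction of it.


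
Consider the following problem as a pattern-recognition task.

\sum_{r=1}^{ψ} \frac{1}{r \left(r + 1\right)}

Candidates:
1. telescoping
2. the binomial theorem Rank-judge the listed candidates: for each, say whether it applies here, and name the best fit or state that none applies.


Best approach: telescoping — \frac{1}{r \left(r + 1\right)} is a collapsed telescope: expand it into simple fractions to see the cancellation.
- telescoping — yes, a natural case for it.
- the binomial theorem: the terms lack the binomial-coefficient-weighted complementary-power pattern of an expansion.


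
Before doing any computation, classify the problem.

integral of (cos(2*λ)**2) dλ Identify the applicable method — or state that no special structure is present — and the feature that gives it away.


Method: a trigonometric identity — an even power like cos(2*λ)**2 flattens under the half-angle identity into first-degree cosines you can integrate directly.


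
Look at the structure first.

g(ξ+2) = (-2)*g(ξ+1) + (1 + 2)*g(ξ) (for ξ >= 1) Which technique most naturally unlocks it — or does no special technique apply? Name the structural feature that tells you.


Verdict: the characteristic-root method — fixed numeric weights on consecutive terms and no forcing term added: the root method in its home territory.


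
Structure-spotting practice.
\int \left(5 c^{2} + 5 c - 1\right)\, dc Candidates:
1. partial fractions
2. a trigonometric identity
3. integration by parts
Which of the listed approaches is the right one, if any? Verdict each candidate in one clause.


Method: no special technique — the integrand is a sum of constant multiples of powers of c — integrate term by term.
- partial fractions — the expression is not a ratio of polynomials that decomposes further.
- a trigonometric identity: with no trigonometric functions present, identity rewriting has no target.
- integration by parts: splitting off a factor buys nothing — the integrand integrates directly without parts.


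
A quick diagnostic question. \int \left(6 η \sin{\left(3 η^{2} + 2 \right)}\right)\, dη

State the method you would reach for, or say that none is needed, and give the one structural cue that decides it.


Best approach: u-substitution — collected, the integrand has one factor that is, up to a constant, the derivative of an inner expression the rest depends on — substitute for that inner expression.


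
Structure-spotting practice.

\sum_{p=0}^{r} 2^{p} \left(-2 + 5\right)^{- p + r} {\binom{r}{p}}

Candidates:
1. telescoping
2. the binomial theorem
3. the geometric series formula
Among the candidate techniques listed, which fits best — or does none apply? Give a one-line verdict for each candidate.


Technique: the binomial theorem — terms weighting {\binom{r}{p}} against matched powers of 2 and (-2 + 5) reassemble into (2 + (-2 + 5))^r by the binomial theorem.
- telescoping: the terms as presented offer no neighboring cancellation — a telescoping rewrite may exist, but the displayed structure does not hand one over.
- the binomial theorem — applies; the problem has the shape this method handles.
- the geometric series formula — dividing successive terms gives an index-dependent quantity, not a constant.


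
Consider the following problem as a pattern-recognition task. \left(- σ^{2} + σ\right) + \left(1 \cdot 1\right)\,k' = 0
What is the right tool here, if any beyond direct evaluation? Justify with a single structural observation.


Diagnosis: no special technique — with k absent the equation is not coupled at all: direct integration in σ.


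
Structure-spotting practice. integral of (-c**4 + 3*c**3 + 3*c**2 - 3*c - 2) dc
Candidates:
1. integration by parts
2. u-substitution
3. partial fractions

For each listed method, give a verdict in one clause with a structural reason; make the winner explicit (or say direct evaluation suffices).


Method: no special technique — the integrand is a sum of constant multiples of powers of c — integrate term by term.
- integration by parts: parts would only shuffle a directly integrable integrand.
- u-substitution: any workable substitution here is cosmetic — the integrand is already in directly integrable form.
- partial fractions: there is no rational-function structure to decompose.


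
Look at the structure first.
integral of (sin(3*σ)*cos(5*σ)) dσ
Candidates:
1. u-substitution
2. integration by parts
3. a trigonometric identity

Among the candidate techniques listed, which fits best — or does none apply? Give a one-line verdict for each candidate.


Technique: a trigonometric identity — two different frequencies multiply in sin(3*σ)*cos(5*σ); the product-to-sum formula separates them.
- u-substitution: no subexpression of the integrand pairs with its own derivative as a factor — individual terms may offer their own substitutions, but any change of variable covering the whole integral would have to be constructed from outside the expression.
- integration by parts: not the fit here: there is no polynomial factor to ladder down — parts can still close the trigonometric product by recursion, though the identity rewrite is the direct route.
- a trigonometric identity: a fit — the right tool for this form.


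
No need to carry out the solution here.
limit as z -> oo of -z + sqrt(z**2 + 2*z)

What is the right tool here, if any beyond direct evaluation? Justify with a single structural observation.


Verdict: conjugate multiplication — this difference gives up after one conjugate multiplication — the radical structure cancels against its conjugate.


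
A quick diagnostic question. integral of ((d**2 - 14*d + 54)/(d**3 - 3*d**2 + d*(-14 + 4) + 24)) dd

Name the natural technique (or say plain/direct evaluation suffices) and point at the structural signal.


Verdict: partial fractions — the bottom factors while the top stays lower-degree — split into simple fractions and integrate piece by piece.


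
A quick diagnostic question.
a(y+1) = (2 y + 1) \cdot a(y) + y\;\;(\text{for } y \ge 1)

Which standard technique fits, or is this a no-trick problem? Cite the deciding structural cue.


Diagnosis: a summation factor — with the index-dependent coefficient 2 y + 1, dividing by the cumulative product turns the left side into a pure difference.


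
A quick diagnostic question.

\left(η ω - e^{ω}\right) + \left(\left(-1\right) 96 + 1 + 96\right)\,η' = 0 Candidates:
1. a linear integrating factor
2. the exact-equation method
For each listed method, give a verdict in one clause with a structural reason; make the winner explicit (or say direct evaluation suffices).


Best approach: a linear integrating factor — η appears only to the first power with coefficient ω — the classic integrating-factor setup.
- a linear integrating factor: yes, a natural case for it.
- the exact-equation method: exactness fails on the nose — the mixed partials do not match.


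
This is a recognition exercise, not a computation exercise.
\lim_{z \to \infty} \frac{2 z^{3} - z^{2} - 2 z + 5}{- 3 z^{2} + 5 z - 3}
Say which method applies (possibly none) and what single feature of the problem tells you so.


Best approach: dominant-term comparison — divide through by the highest power of z; every lower-order term dies and the dominant terms decide the limit. Differentiating the expression as a single quotient would eventually settle it as well; matching dominant growth settles it immediately.


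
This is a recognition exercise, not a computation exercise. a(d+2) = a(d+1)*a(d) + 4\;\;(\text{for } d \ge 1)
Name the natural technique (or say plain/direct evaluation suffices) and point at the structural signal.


Verdict: no special technique — no ansatz, no master substitution, no summation factor survives the nonlinearity here.


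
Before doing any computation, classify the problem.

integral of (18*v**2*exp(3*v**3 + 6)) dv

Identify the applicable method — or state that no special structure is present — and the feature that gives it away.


Method: u-substitution — everything non-trivial happens through the inner expression 3*v**3 + 6, and its derivative accounts for the remaining factor up to a constant, so set u = 3*v**3 + 6.


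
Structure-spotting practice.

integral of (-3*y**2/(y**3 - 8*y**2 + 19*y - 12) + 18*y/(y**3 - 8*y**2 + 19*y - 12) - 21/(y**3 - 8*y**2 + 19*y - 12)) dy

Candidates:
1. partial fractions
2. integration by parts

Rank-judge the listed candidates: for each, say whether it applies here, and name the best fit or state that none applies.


Verdict: partial fractions — the bottom factors while the top stays lower-degree — split into simple fractions and integrate piece by piece.
- partial fractions: applies; the problem has the shape this method handles.
- integration by parts — there is no nonconstant-polynomial-times-kernel split with an exp, sine, cosine (degree-1 argument), or logarithm partner.


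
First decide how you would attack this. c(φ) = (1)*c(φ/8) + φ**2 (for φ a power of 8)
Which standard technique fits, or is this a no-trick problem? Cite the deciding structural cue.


Method: the master substitution — treat m = log base 8 of φ as the new clock: one recursion step advances m by one while φ scales by 8.


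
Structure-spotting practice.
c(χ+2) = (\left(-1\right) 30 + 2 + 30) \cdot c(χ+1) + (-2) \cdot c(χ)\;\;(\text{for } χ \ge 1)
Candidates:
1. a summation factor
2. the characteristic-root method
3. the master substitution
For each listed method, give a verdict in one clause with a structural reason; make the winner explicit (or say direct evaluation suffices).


Diagnosis: the characteristic-root method — fixed numeric weights on consecutive terms and no forcing term added: the root method in its home territory.
- a summation factor — a summation factor telescopes one-step recursions; this one carries higher-order memory.
- the characteristic-root method — applicable, and directly so.
- the master substitution — the recursion steps by a constant offset, so exponential reindexing is pointless.


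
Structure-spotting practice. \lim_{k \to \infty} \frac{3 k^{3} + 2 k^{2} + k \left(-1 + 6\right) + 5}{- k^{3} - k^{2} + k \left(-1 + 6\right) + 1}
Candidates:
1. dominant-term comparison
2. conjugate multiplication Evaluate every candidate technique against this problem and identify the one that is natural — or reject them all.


Best approach: dominant-term comparison — growth-rate triage: the leading powers of k decide the limit, everything else is noise.
- dominant-term comparison — applies; the problem has the shape this method handles.
- conjugate multiplication — there are no radicals in tension whose conjugate would simplify matters.


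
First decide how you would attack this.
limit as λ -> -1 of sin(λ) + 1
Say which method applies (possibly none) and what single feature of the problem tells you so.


Technique: no special technique — no zero denominators, no indeterminate clash at -1 — substitute and read off the value.


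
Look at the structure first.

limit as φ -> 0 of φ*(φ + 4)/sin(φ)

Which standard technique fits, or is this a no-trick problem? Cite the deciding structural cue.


Verdict: l'Hôpital's rule (0/0) — the 0/0 form at 0 is the signature situation for l'Hôpital's rule. A first-order expansion at the point is an equally standard path; the rule packages it.


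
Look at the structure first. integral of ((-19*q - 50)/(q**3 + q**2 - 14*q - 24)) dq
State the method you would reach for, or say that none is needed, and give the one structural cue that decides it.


Diagnosis: partial fractions — rational integrand, reducible denominator q**3 + q**2 - 14*q - 24: decompose first, integrate second.


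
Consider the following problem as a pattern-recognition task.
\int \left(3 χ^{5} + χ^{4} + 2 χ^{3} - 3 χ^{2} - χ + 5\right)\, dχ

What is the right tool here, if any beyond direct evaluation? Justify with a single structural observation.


Technique: no special technique — every term is a constant multiple of a power of χ; term-wise power-rule integration needs no preliminary transformation.


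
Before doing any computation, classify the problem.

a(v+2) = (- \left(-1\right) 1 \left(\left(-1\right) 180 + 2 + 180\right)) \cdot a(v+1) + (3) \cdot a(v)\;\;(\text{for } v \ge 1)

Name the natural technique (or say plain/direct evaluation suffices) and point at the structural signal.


Technique: the characteristic-root method — linear, homogeneous, constant coefficients: solutions of the form r^v exist — find the roots of the characteristic polynomial.


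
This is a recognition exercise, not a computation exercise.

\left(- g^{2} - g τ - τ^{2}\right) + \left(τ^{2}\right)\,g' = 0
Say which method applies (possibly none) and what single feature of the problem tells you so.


Diagnosis: the homogeneous substitution — solved for the derivative, the right side is unchanged under scaling τ and g together — it depends only on the ratio g/τ, so substitute a single ratio variable.


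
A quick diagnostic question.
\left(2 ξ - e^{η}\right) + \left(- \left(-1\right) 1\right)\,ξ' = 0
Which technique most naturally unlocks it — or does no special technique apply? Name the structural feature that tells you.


Method: a linear integrating factor — the equation is linear in ξ with coefficient 2; multiplying by the integrating factor exp(∫2) makes the left side a perfect derivative.


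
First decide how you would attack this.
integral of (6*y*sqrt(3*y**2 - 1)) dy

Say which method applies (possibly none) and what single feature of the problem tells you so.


Diagnosis: u-substitution — a chain-rule shadow: 6*y alongside a function of 3*y**2 - 1 means u = 3*y**2 - 1 unwinds the composition in one step.


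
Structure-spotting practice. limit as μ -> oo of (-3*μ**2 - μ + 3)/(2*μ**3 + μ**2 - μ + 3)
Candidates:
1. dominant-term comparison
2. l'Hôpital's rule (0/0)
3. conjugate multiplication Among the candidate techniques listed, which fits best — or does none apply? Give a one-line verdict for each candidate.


Method: dominant-term comparison — at large μ only the top-degree terms survive; compare the leading terms and the limit falls out.
- dominant-term comparison: yes, a natural case for it.
- l'Hôpital's rule (0/0) — no 0/0 form appears: written as one quotient, top and bottom both grow without bound, and the ratio is decided by their leading terms.
- conjugate multiplication — no difference of divergent radicals appears, so rationalizing has nothing to cancel.


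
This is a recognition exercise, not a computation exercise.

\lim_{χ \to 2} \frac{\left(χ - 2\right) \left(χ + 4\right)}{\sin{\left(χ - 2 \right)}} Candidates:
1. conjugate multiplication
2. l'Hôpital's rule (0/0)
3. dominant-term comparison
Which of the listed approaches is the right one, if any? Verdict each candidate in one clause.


Verdict: l'Hôpital's rule (0/0) — the 0/0 form at 2 is the signature situation for l'Hôpital's rule. The standard small-argument limits would also carry it; the rule is the systematic route.
- conjugate multiplication: there is no infinity-minus-infinity radical difference to rationalize.
- l'Hôpital's rule (0/0) — applicable, and directly so.
- dominant-term comparison — no dominant-degree comparison decides it.


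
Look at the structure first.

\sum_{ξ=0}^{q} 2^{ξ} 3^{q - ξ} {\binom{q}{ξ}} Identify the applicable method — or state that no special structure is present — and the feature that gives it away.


Best approach: the binomial theorem — the summand is term ξ of a binomial expansion in 2 and 3; the whole sum is a single power.


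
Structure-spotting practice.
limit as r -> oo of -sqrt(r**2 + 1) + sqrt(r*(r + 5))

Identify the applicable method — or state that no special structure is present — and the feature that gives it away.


Technique: conjugate multiplication — sqrt(r*(r + 5)) and sqrt(r**2 + 1) both blow up, but their difference is tame once the conjugate rationalizes it.


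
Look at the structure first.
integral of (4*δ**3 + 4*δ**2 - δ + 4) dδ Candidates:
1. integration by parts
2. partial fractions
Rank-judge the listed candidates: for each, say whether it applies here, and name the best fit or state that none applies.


Method: no special technique — the integrand is a sum of constant multiples of powers of δ — integrate term by term.
- integration by parts: parts would only shuffle a directly integrable integrand.
- partial fractions: the expression is not a ratio of polynomials that decomposes further.


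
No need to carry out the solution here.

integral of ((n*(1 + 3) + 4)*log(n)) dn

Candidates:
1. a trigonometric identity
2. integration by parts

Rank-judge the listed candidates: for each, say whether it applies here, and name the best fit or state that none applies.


Technique: integration by parts — log(n) is the classic u in parts — its derivative is a plain reciprocal while (n*(1 + 3) + 4) absorbs the dv role.
- a trigonometric identity — with no trigonometric functions present, identity rewriting has no target.
- integration by parts: applicable, and directly so.


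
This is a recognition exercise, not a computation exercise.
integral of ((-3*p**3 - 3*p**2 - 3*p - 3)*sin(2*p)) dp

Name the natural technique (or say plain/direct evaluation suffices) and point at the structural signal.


Method: integration by parts — differentiate -3*p**3 - 3*p**2 - 3*p - 3, integrate sin(2*p): each pass lowers the polynomial degree, so parts terminates.


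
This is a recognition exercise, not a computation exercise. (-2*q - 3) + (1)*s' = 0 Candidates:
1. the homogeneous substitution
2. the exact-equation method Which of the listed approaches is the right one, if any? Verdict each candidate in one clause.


Method: no special technique — solved for the derivative, no s appears — this is antidifferentiation in q wearing ODE clothing.
- the homogeneous substitution: the ratio of the variables does not determine the slope.
- the exact-equation method — no dependence on the unknown anywhere: exactness is a label without content here.


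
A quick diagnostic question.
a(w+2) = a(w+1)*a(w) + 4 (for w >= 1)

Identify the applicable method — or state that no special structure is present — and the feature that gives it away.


Technique: no special technique — the unknown enters the rule nonlinearly, not as a weighted sum — no linear method is even well-posed.


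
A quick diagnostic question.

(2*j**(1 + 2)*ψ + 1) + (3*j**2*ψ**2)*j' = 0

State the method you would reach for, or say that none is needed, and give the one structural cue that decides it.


Technique: the exact-equation method — because the two cross partials coincide, the form is conservative as written — recover its potential in (ψ, j).


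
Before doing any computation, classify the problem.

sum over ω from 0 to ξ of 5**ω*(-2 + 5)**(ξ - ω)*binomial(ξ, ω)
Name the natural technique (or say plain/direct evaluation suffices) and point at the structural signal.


Diagnosis: the binomial theorem — the binomial coefficients weight matched powers of 5 and (-2 + 5), which is exactly the expansion of a binomial power.


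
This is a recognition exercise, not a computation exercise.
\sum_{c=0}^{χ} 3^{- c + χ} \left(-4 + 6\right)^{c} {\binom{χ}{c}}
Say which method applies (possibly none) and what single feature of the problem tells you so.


Technique: the binomial theorem — the summand is term c of a binomial expansion in (-4 + 6) and 3; the whole sum is a single power.


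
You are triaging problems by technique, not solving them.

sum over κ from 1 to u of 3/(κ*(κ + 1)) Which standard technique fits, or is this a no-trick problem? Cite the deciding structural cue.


Best approach: telescoping — rewrite 3/(κ*(κ + 1)) as simple fractions and successive terms eat each other — only the edges survive.


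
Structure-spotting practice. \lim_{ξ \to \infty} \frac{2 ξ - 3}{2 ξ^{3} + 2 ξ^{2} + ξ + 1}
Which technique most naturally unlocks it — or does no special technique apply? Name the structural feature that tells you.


Technique: dominant-term comparison — divide through by the highest power of ξ; every lower-order term dies and the dominant terms decide the limit. Differentiating the expression as a single quotient would eventually settle it as well; matching dominant growth settles it immediately.


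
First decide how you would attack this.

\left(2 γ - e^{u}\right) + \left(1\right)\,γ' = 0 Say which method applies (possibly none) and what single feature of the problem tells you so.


Technique: a linear integrating factor — linear in the unknown with genuine forcing: multiply through by the exponential of the integrated coefficient and the left side closes into one derivative.


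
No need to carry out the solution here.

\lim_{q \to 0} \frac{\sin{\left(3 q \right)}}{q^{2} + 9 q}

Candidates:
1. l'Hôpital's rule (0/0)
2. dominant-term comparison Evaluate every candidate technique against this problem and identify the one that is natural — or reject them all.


Method: l'Hôpital's rule (0/0) — the 0/0 form at 0 is the signature situation for l'Hôpital's rule. The standard small-argument limits would also carry it; the rule is the systematic route.
- l'Hôpital's rule (0/0) — yes — fits the structure here.
- dominant-term comparison: leading-power comparison does not apply to this form.


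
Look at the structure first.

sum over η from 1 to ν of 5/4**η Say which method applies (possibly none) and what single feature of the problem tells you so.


Method: the geometric series formula — consecutive terms stand in a fixed index-free ratio — the geometric sum formula closes it.


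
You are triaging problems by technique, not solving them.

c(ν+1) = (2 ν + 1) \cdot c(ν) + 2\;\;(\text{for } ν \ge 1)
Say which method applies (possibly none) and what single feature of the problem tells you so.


Technique: a summation factor — it is first-order linear but the coefficient 2 ν + 1 depends on the index, so multiply through by a summation factor to telescope it.


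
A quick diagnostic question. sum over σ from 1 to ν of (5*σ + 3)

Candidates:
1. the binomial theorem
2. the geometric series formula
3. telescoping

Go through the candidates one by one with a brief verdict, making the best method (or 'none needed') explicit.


Technique: no special technique — the sum is polynomial through and through; closed forms for each power of σ finish it directly.
- the binomial theorem — no binomial coefficients pair with matched powers.
- the geometric series formula: consecutive terms are not related by a fixed multiplier.
- telescoping: as presented, consecutive terms share no shifted copy to cancel against — no rewrite is on display to change that.


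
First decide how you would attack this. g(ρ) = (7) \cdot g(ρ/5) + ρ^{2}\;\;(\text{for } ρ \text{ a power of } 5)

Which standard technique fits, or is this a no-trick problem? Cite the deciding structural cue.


Diagnosis: the master substitution — the argument shrinks by the factor 5, so measure the index on a logarithmic scale and the recursion becomes a shift.


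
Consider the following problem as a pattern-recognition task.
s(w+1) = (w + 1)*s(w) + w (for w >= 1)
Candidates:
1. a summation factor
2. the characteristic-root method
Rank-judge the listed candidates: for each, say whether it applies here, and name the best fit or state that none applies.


Method: a summation factor — one-term recursion with variable weight w + 1 is solved by product normalization, not by root-finding.
- a summation factor: applies; the problem has the shape this method handles.
- the characteristic-root method: the coefficients vary with the index, breaking the constant-coefficient structure the method needs.


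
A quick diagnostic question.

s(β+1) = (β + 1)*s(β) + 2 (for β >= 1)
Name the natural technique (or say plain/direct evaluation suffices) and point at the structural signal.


Best approach: a summation factor — rescale the sequence by the product of the weights β + 1 so far — the recurrence collapses to a plain running sum.


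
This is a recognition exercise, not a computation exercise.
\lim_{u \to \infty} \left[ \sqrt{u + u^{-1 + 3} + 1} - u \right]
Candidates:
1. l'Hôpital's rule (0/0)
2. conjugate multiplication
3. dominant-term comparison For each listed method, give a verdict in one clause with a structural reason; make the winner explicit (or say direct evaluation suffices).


Verdict: conjugate multiplication — two divergent pieces with a minus sign between them and a radical in the mix: rationalize \sqrt{u + u^{-1 + 3} + 1} - u before any limit law applies.
- l'Hôpital's rule (0/0): substitution produces ∞ − ∞ rather than a vanishing quotient; the rule needs a 0/0 ratio to act on.
- conjugate multiplication — applies; the problem has the shape this method handles.
- dominant-term comparison — this limit is not decided by comparing leading-term growth at infinity.


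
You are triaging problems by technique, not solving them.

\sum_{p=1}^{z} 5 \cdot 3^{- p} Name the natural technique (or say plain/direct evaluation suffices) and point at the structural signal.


Method: the geometric series formula — consecutive terms stand in a fixed index-free ratio — the geometric sum formula closes it.


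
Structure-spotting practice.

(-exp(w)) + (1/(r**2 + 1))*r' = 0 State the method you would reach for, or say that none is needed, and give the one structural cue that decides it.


Best approach: separation of variables — separating collects all r-dependence with the derivative and leaves all w-dependence opposite: variables separate. An exactness check succeeds on this form as well — separation and the potential function arrive at the same answer, separation more directly.


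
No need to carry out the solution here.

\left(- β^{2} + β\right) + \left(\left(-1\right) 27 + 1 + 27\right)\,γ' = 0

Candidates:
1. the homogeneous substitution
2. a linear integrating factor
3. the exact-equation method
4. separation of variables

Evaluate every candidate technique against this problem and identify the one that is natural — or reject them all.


Method: no special technique — the slope is a function of β alone, so integrate both sides directly.
- the homogeneous substitution: the slope does not depend on the ratio of the variables alone.
- a linear integrating factor: with the unknown absent the integrating factor is a formality; direct integration is the working structure.
- the exact-equation method: the unknown never enters the equation — exactness holds emptily, with nothing for the method to add.
- separation of variables: separation is only trivially available — with the unknown absent from the slope this is a direct integration, not a separation problem.


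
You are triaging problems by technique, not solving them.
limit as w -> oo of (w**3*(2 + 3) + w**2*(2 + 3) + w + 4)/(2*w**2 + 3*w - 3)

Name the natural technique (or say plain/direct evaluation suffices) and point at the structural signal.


Diagnosis: dominant-term comparison — growth-rate triage: the leading powers of w decide the limit, everything else is noise. Viewed as a single quotient this is an ∞/∞ form — an at-infinity application of l'Hôpital's rule would also resolve it; comparing leading growth reads the answer without differentiating.


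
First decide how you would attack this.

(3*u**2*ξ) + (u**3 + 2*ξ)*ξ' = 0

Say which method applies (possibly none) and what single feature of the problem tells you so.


Best approach: the exact-equation method — checking ∂/∂ξ of 3*u**2*ξ against ∂/∂u of u**3 + 2*ξ: they match — the equation is exact as it stands.


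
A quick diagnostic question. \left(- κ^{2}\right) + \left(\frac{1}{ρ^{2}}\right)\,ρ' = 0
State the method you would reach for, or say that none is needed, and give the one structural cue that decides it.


Diagnosis: separation of variables — solved for the derivative, the right side factors as κ^{2} times ρ^{2} — all κ-dependence separates from all ρ-dependence. The equation is exact as it stands too — a potential function exists — though separation reads the split structure directly.


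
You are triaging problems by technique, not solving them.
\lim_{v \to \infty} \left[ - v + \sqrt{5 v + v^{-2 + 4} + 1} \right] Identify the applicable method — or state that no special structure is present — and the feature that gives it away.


Diagnosis: conjugate multiplication — the ∞ − ∞ radical form is the exact trigger for the conjugate maneuver.


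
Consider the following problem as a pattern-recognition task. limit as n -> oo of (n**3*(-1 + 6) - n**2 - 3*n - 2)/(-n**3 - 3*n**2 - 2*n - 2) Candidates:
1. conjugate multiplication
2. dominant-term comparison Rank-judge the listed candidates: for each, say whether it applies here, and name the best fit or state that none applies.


Diagnosis: dominant-term comparison — divide through by the highest power of n; every lower-order term dies and the dominant terms decide the limit.
- conjugate multiplication: multiplying by a conjugate would not remove any indeterminacy here.
- dominant-term comparison — a fit — the right tool for this form.


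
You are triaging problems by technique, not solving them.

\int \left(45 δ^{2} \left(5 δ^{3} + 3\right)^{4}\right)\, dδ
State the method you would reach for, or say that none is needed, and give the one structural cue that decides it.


Verdict: u-substitution — read it as f(5 δ^{3} + 3) times a constant multiple of d(5 δ^{3} + 3): one substitution, u = 5 δ^{3} + 3, finishes it. Nothing stops a full expansion here — the substitution simply spares the algebra.


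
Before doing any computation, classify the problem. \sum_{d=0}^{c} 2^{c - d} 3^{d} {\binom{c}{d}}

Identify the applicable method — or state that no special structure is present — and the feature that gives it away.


Diagnosis: the binomial theorem — {\binom{c}{d}} weighting matched powers of 3 and 2 is the expanded form of (3 + 2)^c — fold it back up.


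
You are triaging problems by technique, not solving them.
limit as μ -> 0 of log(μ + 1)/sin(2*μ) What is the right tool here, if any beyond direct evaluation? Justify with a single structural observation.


Verdict: l'Hôpital's rule (0/0) — plug in 0: top and bottom both hit zero, so differentiate each and retry. Expanding numerator and denominator to first order gives the same value — the rule automates exactly that.


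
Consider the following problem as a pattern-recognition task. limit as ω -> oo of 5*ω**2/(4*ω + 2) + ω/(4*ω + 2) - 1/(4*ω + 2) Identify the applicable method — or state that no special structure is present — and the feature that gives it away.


Diagnosis: dominant-term comparison — as ω grows, only the highest-degree terms matter — compare leading terms and read the limit off. Viewed as a single quotient this is an ∞/∞ form — an at-infinity application of l'Hôpital's rule would also resolve it; comparing leading growth reads the answer without differentiating.


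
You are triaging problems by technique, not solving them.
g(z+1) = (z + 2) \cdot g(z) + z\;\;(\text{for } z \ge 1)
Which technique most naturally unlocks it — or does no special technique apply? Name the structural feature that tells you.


Method: a summation factor — with the index-dependent coefficient z + 2, dividing by the cumulative product turns the left side into a pure difference.


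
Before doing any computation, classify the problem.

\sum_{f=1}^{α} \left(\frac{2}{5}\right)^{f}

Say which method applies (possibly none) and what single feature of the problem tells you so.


Technique: the geometric series formula — check a ratio of consecutive terms: it is \frac{2}{5}, independent of the index, so the geometric formula closes the sum.


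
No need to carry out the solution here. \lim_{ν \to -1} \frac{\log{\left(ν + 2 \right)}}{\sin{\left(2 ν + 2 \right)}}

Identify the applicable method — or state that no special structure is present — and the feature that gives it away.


Technique: l'Hôpital's rule (0/0) — the 0/0 form at -1 is the signature situation for l'Hôpital's rule. A local series expansion at the point resolves it as well; the rule is the packaged version of that step.


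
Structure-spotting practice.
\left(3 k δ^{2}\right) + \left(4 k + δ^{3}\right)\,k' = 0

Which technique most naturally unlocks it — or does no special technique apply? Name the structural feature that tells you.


Diagnosis: the exact-equation method — this form is already the differential of something: the matching mixed partials of 3 k δ^{2} and 4 k + δ^{3} prove it.
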